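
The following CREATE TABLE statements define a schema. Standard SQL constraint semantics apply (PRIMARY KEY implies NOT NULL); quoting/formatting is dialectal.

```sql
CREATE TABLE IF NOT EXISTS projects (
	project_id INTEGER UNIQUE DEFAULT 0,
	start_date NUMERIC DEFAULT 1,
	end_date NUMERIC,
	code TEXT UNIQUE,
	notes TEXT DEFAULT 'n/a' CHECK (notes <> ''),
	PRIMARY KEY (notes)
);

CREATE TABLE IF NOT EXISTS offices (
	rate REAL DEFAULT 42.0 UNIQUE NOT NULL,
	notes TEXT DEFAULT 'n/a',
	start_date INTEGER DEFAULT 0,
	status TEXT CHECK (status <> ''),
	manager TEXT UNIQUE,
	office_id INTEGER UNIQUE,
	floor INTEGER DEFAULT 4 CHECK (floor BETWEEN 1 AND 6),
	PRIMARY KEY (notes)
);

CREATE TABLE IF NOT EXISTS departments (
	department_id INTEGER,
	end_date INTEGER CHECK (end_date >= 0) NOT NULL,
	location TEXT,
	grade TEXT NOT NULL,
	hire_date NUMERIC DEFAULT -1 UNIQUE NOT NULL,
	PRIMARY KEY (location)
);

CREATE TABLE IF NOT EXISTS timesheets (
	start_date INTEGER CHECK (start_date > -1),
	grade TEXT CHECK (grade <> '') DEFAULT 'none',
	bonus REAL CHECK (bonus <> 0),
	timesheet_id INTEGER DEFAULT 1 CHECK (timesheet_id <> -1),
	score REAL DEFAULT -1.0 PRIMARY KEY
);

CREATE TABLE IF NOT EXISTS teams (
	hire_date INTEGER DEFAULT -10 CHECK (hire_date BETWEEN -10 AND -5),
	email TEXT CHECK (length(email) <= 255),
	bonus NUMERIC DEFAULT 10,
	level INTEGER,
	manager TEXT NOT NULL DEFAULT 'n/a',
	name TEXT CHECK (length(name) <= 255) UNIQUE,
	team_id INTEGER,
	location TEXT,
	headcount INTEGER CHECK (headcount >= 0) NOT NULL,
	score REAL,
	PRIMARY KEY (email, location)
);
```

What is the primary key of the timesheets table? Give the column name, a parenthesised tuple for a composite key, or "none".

score

score is declared PRIMARY KEY inline on the column.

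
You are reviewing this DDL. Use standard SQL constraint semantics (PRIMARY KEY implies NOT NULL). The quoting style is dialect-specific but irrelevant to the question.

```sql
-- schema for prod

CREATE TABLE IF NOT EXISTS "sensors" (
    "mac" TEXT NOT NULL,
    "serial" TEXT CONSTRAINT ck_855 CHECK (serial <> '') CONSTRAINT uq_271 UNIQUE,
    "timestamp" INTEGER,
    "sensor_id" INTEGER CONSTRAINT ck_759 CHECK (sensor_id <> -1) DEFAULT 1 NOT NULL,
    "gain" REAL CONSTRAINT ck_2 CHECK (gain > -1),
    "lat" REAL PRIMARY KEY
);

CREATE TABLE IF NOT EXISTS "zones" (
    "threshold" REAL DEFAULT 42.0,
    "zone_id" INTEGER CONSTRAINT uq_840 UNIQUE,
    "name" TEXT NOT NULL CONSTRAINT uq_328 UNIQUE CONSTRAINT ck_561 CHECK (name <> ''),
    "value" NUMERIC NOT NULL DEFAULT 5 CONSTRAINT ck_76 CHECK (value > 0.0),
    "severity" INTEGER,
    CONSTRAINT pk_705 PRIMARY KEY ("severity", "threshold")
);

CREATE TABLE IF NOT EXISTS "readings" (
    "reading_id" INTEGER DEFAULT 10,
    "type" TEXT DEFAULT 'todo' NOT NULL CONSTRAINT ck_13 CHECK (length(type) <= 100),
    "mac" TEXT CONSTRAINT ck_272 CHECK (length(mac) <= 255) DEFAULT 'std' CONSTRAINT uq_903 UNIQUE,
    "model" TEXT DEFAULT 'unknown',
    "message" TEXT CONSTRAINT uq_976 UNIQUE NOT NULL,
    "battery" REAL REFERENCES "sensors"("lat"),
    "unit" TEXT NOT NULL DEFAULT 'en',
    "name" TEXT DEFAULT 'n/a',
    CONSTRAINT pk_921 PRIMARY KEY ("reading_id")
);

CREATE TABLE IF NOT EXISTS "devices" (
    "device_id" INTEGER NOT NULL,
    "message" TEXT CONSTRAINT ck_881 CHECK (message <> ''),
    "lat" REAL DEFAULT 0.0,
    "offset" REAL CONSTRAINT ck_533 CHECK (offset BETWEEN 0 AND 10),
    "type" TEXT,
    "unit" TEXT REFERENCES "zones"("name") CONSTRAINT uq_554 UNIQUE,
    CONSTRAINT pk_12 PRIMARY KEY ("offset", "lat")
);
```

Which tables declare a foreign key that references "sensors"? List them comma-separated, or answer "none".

- readings.battery references sensors(lat).

readings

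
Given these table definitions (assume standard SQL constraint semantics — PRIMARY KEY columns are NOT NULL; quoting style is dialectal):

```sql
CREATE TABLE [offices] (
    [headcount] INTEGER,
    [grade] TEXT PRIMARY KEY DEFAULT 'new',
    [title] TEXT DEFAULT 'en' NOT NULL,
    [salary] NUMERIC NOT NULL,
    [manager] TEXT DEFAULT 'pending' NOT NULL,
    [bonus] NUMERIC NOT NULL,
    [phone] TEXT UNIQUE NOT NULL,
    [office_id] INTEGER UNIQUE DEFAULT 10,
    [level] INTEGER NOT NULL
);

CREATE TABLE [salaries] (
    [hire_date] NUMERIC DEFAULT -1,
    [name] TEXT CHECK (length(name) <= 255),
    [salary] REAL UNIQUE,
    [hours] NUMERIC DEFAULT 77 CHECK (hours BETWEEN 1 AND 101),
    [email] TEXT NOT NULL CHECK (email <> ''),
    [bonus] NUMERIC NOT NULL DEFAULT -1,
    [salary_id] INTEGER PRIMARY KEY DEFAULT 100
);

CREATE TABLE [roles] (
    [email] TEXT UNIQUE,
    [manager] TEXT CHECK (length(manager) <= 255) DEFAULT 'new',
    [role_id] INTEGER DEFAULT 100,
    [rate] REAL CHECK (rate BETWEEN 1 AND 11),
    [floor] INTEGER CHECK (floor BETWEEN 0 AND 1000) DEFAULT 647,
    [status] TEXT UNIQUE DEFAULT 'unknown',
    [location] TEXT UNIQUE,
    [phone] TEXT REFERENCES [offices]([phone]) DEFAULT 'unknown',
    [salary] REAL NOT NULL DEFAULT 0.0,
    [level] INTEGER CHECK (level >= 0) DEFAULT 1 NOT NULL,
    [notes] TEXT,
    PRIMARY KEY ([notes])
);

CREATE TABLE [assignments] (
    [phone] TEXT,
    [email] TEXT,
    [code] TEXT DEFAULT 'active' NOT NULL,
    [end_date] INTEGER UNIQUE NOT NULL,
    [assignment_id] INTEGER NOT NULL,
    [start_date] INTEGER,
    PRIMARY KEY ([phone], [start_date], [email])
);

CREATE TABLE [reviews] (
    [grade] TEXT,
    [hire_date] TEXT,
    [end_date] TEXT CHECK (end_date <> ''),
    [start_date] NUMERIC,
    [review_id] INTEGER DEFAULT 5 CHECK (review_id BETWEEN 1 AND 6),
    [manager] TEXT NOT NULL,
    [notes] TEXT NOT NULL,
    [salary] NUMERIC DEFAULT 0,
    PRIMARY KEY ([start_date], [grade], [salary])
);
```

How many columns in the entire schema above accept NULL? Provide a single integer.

offices: 2 nullable (headcount, office_id — PK (grade) and explicit NOT NULL columns excluded).
salaries: 4 nullable (hire_date, name, salary, hours — PK (salary_id) and explicit NOT NULL columns excluded).
roles: 8 nullable (email, manager, role_id, rate, floor, status, location, phone — PK (notes) and explicit NOT NULL columns excluded).
assignments: 0 nullable (none — PK (phone, start_date, email) and explicit NOT NULL columns excluded).
reviews: 3 nullable (hire_date, end_date, review_id — PK (start_date, grade, salary) and explicit NOT NULL columns excluded).
Total: 2 + 4 + 8 + 0 + 3 = 17.

17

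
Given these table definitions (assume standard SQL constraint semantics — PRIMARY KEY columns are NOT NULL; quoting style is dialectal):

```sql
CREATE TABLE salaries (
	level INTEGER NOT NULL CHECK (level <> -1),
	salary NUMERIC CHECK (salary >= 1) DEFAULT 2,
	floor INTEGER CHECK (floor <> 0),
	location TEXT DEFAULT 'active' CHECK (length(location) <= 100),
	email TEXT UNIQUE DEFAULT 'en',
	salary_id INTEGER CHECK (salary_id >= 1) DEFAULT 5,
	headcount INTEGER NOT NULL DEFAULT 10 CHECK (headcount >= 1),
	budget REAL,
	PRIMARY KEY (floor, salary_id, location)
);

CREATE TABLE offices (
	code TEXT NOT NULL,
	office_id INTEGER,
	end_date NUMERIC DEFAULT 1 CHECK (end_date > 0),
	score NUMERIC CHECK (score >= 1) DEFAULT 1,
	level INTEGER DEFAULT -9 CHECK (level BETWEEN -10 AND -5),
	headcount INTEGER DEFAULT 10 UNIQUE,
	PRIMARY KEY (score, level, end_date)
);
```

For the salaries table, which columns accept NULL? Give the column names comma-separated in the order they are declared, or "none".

salary, email, budget

- level: declared NOT NULL → not nullable.
- salary: CHECK does not forbid NULL (a CHECK constraint passes when its expression is NULL) → nullable.
- floor: part of the PRIMARY KEY, which implies NOT NULL → not nullable.
- location: part of the PRIMARY KEY, which implies NOT NULL → not nullable.
- email: UNIQUE does not imply NOT NULL → nullable.
- salary_id: part of the PRIMARY KEY, which implies NOT NULL → not nullable.
- headcount: declared NOT NULL → not nullable.
- budget: no NOT NULL constraint applies → nullable.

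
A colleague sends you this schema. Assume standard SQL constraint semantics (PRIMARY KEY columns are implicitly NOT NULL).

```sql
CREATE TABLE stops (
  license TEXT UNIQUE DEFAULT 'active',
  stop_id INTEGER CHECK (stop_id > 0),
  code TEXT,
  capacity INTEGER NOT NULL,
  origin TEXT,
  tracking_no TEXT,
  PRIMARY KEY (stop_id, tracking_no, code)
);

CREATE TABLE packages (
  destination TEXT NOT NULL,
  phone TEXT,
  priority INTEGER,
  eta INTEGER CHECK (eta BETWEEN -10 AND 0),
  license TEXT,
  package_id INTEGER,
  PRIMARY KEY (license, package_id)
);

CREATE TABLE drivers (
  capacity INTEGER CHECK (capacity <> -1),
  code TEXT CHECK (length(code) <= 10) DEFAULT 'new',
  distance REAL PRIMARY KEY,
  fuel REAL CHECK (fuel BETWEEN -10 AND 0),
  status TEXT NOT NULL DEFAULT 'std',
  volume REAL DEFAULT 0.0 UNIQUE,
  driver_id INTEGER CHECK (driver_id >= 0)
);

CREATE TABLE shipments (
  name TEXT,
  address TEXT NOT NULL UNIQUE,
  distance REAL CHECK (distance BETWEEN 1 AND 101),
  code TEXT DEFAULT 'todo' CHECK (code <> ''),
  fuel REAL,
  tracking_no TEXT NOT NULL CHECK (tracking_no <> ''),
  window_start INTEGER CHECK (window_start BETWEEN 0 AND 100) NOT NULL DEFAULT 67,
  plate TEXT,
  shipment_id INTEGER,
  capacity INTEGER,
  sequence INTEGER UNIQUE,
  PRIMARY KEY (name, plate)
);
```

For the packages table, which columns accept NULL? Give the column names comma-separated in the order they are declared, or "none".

- destination: declared NOT NULL → not nullable.
- phone: no NOT NULL constraint applies → nullable.
- priority: no NOT NULL constraint applies → nullable.
- eta: CHECK does not forbid NULL (a CHECK constraint passes when its expression is NULL) → nullable.
- license: part of the PRIMARY KEY, which implies NOT NULL → not nullable.
- package_id: part of the PRIMARY KEY, which implies NOT NULL → not nullable.

phone, priority, eta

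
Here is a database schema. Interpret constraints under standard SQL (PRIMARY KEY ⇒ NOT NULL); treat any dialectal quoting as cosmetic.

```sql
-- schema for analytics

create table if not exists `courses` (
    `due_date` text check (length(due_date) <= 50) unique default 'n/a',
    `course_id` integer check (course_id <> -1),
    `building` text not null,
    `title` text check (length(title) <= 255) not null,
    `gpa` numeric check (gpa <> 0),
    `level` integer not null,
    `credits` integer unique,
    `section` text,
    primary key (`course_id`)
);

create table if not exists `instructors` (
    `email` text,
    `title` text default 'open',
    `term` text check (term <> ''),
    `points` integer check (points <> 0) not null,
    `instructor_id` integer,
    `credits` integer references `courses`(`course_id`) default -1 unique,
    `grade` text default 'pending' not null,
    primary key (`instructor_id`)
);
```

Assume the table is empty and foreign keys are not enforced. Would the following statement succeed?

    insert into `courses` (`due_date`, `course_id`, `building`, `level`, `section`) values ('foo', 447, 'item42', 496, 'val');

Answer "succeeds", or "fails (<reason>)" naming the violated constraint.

title is omitted from the column list and has no DEFAULT, so it would receive NULL.
But title is declared NOT NULL.

fails (NOT NULL on title)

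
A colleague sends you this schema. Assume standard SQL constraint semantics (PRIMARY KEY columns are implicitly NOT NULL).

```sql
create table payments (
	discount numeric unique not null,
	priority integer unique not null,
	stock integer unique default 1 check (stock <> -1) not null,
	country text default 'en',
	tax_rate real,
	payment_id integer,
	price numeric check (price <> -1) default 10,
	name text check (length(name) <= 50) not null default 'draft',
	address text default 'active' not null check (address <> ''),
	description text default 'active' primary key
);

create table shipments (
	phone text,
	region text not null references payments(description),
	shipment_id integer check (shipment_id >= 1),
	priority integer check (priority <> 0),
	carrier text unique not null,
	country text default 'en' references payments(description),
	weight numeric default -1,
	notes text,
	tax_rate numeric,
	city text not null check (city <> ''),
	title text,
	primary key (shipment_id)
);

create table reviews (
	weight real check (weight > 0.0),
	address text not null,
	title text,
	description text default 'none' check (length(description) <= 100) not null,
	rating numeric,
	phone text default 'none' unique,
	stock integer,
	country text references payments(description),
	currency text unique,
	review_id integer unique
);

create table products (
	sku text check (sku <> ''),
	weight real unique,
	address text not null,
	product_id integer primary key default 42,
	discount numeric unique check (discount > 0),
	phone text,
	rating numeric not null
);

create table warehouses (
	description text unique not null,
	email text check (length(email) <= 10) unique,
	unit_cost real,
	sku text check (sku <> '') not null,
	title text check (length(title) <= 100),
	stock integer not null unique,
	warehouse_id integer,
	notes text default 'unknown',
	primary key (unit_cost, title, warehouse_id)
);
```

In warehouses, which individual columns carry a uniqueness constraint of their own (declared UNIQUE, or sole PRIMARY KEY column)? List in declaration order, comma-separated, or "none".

description, email, stock

- description: declared UNIQUE → unique.
- email: declared UNIQUE → unique.
- unit_cost: part of a composite PRIMARY KEY — only the tuple is unique, not this column on its own.
- sku: no UNIQUE or single-column PK constraint.
- title: part of a composite PRIMARY KEY — only the tuple is unique, not this column on its own.
- stock: declared UNIQUE → unique.
- warehouse_id: part of a composite PRIMARY KEY — only the tuple is unique, not this column on its own.
- notes: no UNIQUE or single-column PK constraint.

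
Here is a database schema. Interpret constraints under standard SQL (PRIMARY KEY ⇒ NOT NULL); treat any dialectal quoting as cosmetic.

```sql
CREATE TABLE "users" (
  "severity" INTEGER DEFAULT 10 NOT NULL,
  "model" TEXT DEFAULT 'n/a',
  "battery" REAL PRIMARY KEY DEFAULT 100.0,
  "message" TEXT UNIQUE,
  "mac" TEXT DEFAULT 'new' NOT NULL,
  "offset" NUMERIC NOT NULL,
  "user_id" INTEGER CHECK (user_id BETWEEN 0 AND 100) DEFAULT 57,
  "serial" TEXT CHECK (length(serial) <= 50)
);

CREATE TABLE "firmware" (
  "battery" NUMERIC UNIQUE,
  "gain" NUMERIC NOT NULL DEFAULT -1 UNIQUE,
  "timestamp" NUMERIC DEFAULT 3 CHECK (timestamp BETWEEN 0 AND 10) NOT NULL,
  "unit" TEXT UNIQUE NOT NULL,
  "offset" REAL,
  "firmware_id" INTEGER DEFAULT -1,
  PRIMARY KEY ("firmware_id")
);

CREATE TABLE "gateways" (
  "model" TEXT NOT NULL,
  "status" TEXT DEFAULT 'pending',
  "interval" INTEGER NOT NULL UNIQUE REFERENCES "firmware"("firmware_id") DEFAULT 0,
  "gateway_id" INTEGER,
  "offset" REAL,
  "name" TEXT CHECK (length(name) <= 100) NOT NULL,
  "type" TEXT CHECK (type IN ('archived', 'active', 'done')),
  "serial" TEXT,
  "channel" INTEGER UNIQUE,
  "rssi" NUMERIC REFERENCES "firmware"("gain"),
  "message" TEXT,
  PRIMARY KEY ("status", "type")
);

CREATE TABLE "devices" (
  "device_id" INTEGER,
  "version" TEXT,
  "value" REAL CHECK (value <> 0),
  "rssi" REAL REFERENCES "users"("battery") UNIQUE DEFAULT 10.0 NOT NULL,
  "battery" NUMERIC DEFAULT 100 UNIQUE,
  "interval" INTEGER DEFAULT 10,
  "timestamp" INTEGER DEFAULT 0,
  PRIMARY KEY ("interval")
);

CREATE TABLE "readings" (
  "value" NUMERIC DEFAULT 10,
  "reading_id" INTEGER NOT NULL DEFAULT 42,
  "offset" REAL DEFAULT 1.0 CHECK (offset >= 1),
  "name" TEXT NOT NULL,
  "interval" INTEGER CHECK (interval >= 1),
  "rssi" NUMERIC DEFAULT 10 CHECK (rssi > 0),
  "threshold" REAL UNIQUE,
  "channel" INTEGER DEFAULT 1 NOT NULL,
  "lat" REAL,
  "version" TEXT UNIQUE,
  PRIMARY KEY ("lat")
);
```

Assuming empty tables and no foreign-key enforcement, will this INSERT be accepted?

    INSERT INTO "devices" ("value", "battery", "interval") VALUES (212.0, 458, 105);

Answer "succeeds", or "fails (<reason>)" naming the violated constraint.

NOT NULL columns: interval is supplied; rssi defaults to 10.0.
CHECK constraints: 212.0 satisfies (value <> 0).
No constraint is violated.

succeeds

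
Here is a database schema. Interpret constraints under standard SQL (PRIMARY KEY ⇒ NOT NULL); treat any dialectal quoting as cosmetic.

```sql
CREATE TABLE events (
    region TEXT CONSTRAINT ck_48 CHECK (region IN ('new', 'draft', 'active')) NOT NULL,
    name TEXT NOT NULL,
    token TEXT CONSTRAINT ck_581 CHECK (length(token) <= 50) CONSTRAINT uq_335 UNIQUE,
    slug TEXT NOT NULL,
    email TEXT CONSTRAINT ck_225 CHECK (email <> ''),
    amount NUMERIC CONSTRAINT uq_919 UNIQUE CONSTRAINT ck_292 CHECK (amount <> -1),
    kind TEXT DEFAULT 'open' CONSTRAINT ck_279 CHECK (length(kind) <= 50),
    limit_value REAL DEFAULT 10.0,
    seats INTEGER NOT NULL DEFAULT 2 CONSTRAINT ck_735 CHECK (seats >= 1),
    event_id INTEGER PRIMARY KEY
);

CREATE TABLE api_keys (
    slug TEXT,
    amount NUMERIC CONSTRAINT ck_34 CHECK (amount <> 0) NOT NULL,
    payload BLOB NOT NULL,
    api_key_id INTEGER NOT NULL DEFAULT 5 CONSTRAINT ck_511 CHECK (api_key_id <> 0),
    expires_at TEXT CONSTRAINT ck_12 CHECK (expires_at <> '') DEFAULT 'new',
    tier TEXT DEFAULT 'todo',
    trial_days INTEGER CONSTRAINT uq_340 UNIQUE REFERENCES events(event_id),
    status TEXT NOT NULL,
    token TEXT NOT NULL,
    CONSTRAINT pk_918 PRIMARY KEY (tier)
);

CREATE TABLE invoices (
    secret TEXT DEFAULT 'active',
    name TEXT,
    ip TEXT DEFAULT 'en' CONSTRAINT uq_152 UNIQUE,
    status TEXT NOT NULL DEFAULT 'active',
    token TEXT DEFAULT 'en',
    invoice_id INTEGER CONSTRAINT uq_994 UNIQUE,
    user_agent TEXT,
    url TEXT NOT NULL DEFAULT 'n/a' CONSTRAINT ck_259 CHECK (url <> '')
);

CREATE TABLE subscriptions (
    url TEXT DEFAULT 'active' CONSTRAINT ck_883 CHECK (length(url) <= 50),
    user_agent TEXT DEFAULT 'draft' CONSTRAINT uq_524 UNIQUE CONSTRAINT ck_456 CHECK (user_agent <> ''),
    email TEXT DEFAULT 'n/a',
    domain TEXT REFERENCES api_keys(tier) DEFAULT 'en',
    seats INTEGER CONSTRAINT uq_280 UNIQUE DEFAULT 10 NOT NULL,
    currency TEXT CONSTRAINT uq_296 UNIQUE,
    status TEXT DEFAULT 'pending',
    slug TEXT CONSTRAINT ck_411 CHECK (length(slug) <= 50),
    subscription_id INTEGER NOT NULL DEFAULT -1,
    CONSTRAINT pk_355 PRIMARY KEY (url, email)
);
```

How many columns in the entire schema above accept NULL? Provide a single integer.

19

events: 5 nullable (token, email, amount, kind, limit_value — PK (event_id) and explicit NOT NULL columns excluded).
api_keys: 3 nullable (slug, expires_at, trial_days — PK (tier) and explicit NOT NULL columns excluded).
invoices: 6 nullable (secret, name, ip, token, invoice_id, user_agent — PK none and explicit NOT NULL columns excluded).
subscriptions: 5 nullable (user_agent, domain, currency, status, slug — PK (url, email) and explicit NOT NULL columns excluded).
Total: 5 + 3 + 6 + 5 = 19.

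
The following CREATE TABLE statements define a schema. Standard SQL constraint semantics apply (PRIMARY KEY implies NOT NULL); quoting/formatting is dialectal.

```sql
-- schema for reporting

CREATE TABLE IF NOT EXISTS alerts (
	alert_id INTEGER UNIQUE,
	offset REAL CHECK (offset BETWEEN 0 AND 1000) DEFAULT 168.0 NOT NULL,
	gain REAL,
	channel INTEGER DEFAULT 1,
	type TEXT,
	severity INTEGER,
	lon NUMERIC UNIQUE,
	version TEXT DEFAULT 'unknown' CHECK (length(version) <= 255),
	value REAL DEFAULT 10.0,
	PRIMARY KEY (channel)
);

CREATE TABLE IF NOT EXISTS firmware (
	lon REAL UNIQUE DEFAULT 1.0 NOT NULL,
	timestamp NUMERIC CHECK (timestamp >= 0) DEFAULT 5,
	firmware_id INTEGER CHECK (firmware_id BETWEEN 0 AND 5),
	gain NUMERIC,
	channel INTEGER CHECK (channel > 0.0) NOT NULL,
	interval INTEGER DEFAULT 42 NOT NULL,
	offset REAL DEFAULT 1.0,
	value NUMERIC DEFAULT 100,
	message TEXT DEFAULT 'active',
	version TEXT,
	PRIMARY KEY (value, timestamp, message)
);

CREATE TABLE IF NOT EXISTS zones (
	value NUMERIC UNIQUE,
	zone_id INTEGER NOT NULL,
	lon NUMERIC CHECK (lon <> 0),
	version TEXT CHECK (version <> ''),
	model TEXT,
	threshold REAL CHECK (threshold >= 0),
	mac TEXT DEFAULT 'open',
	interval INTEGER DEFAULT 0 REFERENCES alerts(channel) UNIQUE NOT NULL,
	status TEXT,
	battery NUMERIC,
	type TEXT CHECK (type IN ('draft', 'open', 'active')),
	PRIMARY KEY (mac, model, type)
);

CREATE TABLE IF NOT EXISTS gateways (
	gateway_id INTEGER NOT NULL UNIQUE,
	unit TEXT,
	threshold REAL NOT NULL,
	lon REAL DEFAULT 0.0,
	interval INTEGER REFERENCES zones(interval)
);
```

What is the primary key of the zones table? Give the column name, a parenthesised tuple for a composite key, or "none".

(mac, model, type)

A table-level PRIMARY KEY clause names 3 columns: mac, model, type.
This is a composite key — the combination is unique, not each column individually.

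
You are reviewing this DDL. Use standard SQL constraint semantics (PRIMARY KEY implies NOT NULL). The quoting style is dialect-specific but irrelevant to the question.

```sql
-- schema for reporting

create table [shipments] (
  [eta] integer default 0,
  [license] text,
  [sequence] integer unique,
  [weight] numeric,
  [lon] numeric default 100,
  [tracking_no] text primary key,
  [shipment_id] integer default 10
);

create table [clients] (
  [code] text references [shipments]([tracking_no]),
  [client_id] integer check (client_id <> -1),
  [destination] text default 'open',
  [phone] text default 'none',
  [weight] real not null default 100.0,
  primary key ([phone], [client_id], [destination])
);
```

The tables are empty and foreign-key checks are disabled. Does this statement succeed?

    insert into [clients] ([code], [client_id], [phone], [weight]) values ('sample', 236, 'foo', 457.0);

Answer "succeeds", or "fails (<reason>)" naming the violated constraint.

NOT NULL columns: client_id is supplied; destination defaults to 'open'; phone is supplied; weight is supplied.
CHECK constraints: 236 satisfies (client_id <> -1).
No constraint is violated.

succeeds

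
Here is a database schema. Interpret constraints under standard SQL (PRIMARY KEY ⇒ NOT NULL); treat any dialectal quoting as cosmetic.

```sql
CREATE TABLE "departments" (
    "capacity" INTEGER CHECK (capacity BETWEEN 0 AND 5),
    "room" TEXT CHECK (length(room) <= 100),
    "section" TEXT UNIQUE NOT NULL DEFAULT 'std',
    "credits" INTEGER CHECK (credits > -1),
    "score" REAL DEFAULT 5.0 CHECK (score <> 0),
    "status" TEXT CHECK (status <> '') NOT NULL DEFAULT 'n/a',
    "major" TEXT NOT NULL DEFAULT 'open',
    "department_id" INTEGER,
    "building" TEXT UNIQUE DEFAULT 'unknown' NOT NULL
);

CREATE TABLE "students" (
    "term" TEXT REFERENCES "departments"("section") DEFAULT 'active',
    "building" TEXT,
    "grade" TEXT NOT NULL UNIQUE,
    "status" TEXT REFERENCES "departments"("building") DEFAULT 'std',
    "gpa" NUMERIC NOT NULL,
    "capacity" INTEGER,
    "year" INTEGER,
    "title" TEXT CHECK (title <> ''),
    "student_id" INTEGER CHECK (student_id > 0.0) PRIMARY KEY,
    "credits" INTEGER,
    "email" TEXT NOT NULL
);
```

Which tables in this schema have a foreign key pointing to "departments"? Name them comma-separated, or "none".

- students.term references departments(section).
- students.status references departments(building).

students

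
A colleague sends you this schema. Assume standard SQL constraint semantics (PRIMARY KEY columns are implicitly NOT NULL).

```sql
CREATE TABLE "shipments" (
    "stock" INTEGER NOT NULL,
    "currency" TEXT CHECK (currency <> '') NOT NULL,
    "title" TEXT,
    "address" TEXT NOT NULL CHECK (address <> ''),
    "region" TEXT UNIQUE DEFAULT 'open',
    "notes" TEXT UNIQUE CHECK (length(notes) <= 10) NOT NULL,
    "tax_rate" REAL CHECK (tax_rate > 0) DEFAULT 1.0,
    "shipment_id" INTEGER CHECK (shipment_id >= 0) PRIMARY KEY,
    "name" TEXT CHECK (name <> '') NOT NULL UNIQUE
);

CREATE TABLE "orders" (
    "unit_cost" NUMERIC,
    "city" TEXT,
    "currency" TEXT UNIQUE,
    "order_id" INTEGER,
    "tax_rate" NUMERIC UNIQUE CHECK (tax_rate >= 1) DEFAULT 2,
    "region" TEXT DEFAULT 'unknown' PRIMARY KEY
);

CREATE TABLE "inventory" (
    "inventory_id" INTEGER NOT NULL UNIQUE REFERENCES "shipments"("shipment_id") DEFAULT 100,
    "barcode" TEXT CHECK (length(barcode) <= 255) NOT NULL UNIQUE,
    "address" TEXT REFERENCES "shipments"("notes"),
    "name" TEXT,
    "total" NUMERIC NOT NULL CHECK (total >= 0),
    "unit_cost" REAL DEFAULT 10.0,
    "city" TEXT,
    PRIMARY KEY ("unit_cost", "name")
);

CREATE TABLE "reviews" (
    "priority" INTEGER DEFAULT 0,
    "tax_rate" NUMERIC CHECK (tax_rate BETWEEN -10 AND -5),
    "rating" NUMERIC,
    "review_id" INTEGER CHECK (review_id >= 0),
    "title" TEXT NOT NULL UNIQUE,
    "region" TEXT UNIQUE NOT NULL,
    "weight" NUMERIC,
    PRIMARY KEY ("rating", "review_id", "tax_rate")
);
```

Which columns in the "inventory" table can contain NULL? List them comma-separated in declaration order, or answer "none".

address, city

- inventory_id: declared NOT NULL → not nullable.
- barcode: declared NOT NULL → not nullable.
- address: a foreign key column may be NULL unless separately constrained → nullable.
- name: part of the PRIMARY KEY, which implies NOT NULL → not nullable.
- total: declared NOT NULL → not nullable.
- unit_cost: part of the PRIMARY KEY, which implies NOT NULL → not nullable.
- city: no NOT NULL constraint applies → nullable.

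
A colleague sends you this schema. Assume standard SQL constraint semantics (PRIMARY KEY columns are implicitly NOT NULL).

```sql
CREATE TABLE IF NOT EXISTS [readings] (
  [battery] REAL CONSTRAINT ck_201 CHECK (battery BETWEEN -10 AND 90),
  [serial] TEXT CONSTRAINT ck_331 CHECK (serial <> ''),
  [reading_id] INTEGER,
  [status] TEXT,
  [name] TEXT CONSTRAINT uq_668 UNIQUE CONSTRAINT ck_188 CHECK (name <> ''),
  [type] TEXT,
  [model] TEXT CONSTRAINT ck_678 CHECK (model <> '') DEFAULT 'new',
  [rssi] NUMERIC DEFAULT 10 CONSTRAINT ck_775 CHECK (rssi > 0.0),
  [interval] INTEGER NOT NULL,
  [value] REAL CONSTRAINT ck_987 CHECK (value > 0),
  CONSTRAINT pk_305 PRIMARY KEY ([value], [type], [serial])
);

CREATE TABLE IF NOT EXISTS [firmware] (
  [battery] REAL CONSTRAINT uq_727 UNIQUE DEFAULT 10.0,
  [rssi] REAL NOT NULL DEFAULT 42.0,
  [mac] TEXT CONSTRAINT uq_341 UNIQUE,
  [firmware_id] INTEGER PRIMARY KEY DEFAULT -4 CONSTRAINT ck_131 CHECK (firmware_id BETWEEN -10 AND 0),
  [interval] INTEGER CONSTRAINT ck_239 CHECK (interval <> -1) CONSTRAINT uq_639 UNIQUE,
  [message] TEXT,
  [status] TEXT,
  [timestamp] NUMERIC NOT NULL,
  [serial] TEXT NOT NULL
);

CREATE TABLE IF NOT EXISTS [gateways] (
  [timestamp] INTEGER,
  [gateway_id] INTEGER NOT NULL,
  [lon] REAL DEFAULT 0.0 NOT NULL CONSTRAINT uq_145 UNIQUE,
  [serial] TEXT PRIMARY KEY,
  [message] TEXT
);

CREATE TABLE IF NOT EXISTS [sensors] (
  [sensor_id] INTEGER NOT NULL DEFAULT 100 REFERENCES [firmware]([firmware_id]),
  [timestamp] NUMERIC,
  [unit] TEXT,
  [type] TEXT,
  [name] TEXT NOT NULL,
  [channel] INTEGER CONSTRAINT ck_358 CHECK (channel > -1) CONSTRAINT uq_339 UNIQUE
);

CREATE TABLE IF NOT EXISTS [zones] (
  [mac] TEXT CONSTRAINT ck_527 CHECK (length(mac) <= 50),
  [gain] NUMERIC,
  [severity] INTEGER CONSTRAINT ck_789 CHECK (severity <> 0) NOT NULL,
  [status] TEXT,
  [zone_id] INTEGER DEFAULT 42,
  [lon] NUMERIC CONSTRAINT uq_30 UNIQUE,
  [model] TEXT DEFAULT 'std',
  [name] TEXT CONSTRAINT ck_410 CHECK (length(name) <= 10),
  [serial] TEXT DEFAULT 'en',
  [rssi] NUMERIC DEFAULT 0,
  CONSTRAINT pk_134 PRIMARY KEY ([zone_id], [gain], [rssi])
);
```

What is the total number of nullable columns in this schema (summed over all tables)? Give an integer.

23

readings: 6 nullable (battery, reading_id, status, name, model, rssi — PK (value, type, serial) and explicit NOT NULL columns excluded).
firmware: 5 nullable (battery, mac, interval, message, status — PK (firmware_id) and explicit NOT NULL columns excluded).
gateways: 2 nullable (timestamp, message — PK (serial) and explicit NOT NULL columns excluded).
sensors: 4 nullable (timestamp, unit, type, channel — PK none and explicit NOT NULL columns excluded).
zones: 6 nullable (mac, status, lon, model, name, serial — PK (zone_id, gain, rssi) and explicit NOT NULL columns excluded).
Total: 6 + 5 + 2 + 4 + 6 = 23.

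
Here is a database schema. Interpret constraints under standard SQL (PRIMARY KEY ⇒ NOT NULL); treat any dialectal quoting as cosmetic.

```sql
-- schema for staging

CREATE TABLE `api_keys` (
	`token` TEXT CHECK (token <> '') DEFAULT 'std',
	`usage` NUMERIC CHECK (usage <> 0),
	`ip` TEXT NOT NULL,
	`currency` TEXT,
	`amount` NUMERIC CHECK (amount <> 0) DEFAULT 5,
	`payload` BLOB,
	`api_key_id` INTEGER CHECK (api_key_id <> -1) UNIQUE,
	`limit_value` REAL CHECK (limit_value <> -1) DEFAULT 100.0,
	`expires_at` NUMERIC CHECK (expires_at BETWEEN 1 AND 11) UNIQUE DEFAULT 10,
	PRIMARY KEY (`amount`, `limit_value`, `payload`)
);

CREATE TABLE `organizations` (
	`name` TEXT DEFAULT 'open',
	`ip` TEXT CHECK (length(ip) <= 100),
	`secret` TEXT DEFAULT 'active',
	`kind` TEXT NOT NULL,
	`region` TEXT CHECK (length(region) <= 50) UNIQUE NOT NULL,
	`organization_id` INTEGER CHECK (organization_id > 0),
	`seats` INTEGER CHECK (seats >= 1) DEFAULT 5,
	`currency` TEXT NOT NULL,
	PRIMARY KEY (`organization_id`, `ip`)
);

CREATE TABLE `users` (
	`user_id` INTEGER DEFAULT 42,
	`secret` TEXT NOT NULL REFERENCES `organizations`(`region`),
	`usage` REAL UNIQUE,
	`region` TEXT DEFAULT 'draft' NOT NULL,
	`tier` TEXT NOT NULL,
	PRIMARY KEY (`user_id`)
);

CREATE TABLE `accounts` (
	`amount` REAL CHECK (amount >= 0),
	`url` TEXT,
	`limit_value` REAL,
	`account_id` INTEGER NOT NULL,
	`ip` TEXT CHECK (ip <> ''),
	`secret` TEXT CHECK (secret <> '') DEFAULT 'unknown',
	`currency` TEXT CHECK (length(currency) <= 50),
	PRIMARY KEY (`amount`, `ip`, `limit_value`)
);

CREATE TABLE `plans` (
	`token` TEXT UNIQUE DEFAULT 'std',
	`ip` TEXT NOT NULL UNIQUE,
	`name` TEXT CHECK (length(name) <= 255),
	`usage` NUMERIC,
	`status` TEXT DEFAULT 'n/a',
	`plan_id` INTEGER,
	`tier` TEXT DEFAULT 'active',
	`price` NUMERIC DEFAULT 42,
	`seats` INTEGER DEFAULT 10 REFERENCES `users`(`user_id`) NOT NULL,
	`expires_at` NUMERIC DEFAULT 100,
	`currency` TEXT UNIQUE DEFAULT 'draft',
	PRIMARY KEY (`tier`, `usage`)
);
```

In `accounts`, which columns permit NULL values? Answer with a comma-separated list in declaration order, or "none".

- amount: part of the PRIMARY KEY, which implies NOT NULL → not nullable.
- url: no NOT NULL constraint applies → nullable.
- limit_value: part of the PRIMARY KEY, which implies NOT NULL → not nullable.
- account_id: declared NOT NULL → not nullable.
- ip: part of the PRIMARY KEY, which implies NOT NULL → not nullable.
- secret: CHECK does not forbid NULL (a CHECK constraint passes when its expression is NULL) → nullable.
- currency: CHECK does not forbid NULL (a CHECK constraint passes when its expression is NULL) → nullable.

url, secret, currency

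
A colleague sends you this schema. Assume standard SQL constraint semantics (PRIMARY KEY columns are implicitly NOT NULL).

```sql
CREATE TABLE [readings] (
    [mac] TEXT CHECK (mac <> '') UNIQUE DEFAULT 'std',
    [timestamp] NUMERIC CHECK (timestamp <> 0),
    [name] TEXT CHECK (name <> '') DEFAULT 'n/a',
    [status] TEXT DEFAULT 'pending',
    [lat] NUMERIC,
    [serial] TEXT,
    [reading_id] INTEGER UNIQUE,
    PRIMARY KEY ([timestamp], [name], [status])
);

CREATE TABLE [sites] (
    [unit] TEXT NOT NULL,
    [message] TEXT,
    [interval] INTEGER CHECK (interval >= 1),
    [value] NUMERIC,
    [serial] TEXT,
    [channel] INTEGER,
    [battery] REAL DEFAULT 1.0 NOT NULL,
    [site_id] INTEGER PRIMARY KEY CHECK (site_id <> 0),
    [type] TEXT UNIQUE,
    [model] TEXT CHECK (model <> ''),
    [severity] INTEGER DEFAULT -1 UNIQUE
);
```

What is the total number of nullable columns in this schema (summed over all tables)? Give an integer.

readings: 4 nullable (mac, lat, serial, reading_id — PK (timestamp, name, status) and explicit NOT NULL columns excluded).
sites: 8 nullable (message, interval, value, serial, channel, type, model, severity — PK (site_id) and explicit NOT NULL columns excluded).
Total: 4 + 8 = 12.

12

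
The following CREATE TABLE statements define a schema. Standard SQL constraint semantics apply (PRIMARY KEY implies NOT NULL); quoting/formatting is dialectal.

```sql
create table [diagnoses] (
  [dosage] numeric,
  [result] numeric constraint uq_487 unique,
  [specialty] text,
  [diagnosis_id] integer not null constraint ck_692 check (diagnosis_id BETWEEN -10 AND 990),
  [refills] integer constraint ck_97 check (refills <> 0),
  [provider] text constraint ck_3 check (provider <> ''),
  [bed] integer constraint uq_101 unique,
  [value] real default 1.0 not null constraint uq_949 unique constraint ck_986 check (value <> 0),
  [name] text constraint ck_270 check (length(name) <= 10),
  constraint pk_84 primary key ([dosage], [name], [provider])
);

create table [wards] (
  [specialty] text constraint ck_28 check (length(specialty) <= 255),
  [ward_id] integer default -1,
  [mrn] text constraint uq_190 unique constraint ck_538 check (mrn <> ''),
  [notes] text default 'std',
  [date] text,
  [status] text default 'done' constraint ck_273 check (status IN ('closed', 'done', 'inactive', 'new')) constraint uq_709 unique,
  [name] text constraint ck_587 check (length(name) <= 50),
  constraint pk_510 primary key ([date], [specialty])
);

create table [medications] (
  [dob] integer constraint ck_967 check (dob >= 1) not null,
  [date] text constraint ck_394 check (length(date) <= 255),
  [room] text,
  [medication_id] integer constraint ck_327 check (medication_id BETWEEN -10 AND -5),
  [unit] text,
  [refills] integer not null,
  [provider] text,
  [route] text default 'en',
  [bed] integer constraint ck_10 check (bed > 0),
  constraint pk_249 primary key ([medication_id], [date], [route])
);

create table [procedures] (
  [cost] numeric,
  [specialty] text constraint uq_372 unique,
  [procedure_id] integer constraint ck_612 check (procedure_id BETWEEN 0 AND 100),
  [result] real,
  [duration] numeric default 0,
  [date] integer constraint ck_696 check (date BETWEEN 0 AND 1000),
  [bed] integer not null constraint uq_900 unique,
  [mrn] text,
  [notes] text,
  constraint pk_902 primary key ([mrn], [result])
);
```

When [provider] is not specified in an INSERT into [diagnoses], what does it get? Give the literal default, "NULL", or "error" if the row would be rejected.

provider has no DEFAULT clause.
Omitting it would insert NULL, but it is part of the PRIMARY KEY, so the INSERT fails.

error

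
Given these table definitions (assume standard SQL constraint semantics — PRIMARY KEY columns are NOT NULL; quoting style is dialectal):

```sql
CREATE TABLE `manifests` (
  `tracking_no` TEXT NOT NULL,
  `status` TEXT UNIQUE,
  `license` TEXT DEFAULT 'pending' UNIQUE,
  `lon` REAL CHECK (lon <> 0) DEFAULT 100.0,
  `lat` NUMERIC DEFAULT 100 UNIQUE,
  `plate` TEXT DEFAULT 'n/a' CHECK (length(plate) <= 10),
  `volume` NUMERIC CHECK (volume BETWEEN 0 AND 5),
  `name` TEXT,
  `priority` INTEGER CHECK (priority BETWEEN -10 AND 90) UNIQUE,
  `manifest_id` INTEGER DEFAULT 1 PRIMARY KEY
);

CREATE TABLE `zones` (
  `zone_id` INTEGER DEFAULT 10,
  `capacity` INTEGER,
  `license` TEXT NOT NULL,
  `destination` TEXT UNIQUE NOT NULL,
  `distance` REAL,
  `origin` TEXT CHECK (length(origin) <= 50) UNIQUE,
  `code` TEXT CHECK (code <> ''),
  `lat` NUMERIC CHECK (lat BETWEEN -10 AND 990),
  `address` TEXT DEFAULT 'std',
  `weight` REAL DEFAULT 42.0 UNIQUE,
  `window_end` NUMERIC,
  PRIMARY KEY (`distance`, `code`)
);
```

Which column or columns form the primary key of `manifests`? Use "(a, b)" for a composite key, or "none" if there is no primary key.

manifest_id is declared PRIMARY KEY inline on the column.

manifest_id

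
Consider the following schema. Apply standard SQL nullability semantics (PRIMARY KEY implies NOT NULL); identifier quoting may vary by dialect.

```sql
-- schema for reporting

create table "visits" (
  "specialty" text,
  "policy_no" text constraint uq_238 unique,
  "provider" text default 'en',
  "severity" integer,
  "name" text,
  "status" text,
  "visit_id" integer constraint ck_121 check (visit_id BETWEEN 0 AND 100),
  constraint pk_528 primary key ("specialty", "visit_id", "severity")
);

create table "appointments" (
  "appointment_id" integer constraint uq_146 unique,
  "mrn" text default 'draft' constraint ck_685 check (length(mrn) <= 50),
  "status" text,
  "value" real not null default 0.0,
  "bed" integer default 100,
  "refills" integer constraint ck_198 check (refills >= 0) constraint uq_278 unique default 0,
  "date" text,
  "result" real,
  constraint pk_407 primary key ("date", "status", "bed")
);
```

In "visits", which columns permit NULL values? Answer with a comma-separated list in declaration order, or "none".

policy_no, provider, name, status

- specialty: part of the PRIMARY KEY, which implies NOT NULL → not nullable.
- policy_no: UNIQUE does not imply NOT NULL → nullable.
- provider: DEFAULT only fills an omitted column; an explicit NULL is still allowed → nullable.
- severity: part of the PRIMARY KEY, which implies NOT NULL → not nullable.
- name: no NOT NULL constraint applies → nullable.
- status: no NOT NULL constraint applies → nullable.
- visit_id: part of the PRIMARY KEY, which implies NOT NULL → not nullable.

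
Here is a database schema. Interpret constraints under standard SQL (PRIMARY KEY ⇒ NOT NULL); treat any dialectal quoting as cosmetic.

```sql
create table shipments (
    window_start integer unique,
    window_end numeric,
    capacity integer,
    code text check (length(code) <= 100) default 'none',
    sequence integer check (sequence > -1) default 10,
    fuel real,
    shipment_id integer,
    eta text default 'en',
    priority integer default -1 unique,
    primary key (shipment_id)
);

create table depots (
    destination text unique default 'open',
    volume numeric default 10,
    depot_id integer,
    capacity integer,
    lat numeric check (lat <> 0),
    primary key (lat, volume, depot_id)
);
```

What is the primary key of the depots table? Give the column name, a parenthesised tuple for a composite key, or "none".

A table-level PRIMARY KEY clause names 3 columns: lat, volume, depot_id.
This is a composite key — the combination is unique, not each column individually.

(lat, volume, depot_id)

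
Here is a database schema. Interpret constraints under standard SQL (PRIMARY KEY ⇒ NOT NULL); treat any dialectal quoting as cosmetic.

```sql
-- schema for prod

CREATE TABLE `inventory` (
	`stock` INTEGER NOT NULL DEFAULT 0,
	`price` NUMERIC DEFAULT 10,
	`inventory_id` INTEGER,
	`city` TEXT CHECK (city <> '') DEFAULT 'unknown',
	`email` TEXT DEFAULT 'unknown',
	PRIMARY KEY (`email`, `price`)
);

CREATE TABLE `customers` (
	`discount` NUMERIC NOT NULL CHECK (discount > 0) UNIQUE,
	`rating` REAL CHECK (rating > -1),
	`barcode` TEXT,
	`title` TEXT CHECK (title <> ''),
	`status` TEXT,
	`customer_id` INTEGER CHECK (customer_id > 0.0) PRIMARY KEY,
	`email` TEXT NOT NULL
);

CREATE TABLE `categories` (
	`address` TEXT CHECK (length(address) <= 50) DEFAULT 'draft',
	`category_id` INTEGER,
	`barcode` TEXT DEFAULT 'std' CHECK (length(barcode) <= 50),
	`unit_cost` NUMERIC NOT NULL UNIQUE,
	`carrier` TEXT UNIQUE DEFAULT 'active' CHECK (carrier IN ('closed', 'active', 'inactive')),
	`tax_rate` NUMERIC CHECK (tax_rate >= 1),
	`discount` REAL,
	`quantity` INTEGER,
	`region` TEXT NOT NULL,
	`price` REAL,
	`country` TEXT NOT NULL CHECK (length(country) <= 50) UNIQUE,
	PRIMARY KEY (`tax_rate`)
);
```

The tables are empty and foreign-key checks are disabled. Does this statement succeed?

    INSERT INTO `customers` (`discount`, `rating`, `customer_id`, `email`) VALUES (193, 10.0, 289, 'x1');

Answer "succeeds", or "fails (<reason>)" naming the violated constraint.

succeeds

NOT NULL columns: customer_id is supplied; discount is supplied; email is supplied.
CHECK constraints: 193 satisfies (discount > 0); 10.0 satisfies (rating > -1); 289 satisfies (customer_id > 0.0).
No constraint is violated.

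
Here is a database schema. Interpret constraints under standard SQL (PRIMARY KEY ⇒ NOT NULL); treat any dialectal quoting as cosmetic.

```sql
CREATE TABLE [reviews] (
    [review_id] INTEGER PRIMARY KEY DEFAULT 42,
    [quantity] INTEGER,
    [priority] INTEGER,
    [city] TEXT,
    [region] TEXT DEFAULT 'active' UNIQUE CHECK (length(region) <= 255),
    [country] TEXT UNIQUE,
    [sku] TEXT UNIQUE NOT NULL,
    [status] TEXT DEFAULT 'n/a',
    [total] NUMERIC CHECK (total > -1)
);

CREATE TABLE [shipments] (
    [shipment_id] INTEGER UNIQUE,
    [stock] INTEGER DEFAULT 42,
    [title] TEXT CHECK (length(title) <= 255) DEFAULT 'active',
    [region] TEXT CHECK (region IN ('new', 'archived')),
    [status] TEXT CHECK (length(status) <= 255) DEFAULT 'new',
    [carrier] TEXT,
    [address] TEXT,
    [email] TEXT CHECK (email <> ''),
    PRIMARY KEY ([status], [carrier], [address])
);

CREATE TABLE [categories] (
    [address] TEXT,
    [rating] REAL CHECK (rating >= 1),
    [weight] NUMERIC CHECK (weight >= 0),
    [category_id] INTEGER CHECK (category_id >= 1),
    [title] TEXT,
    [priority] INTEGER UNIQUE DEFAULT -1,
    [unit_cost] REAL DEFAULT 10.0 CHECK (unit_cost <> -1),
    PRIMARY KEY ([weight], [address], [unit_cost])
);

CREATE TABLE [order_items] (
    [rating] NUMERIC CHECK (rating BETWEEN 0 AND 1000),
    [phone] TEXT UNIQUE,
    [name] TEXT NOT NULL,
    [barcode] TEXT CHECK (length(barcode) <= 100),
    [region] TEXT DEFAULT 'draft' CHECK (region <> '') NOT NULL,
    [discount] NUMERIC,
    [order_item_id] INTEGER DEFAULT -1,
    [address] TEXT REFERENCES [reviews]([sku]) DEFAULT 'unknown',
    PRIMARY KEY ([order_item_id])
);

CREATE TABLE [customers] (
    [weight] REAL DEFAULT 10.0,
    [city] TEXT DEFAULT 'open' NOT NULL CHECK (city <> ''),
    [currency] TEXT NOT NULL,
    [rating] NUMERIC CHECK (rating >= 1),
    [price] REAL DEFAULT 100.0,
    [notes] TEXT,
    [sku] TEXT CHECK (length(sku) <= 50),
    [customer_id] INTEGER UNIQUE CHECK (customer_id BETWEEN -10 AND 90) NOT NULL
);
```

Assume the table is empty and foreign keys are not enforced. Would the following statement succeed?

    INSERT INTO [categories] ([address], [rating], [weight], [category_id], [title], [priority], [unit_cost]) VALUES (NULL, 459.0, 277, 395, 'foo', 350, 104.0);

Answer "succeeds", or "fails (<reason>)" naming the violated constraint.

fails (NOT NULL on address)

address is explicitly set to NULL, but address is part of the PRIMARY KEY (implied NOT NULL).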